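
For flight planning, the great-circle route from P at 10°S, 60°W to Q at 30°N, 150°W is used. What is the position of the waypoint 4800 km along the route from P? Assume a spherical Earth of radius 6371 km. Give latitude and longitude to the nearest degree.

≈ 12°N, 97°W

Convert each endpoint to a unit vector on the sphere (x = cos φ cos λ, y = cos φ sin λ, z = sin φ).
The central angle between the endpoints is δ = arccos(p₁·p₂) ≈ 1.658 rad (95.0°). The total great-circle distance is δ·R ≈ 1.658 × 6371 ≈ 10561 km, so the target fraction is f = 4800/10561 ≈ 0.454.
Interpolate at f ≈ 0.454 with slerp weights a = sin((1−f)δ)/sin δ ≈ 0.789, b = sin(fδ)/sin δ ≈ 0.687.
p = a·p₁ + b·p₂ ≈ (-0.127, -0.970, 0.206); φ = arcsin(p_z) ≈ 11.91°, λ = atan2(p_y, p_x) ≈ -97.43°.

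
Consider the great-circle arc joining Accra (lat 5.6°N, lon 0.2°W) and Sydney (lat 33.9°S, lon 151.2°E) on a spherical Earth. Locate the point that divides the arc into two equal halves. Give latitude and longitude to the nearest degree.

Convert each endpoint to a unit vector on the sphere (x = cos φ cos λ, y = cos φ sin λ, z = sin φ).
The central angle between the endpoints is δ = arccos(p₁·p₂) ≈ 2.465 rad (141.2°).
Interpolate at f = 1/2 with slerp weights a = sin((1−f)δ)/sin δ ≈ 1.506, b = sin(fδ)/sin δ ≈ 1.506.
p = a·p₁ + b·p₂ ≈ (0.404, 0.597, -0.693); φ = arcsin(p_z) ≈ -43.89°, λ = atan2(p_y, p_x) ≈ 55.95°.

≈ lat 44°S, lon 56°E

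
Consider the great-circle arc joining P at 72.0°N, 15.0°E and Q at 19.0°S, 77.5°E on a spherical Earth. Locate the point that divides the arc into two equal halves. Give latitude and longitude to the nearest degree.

From cos δ = sin φ₁ sin φ₂ + cos φ₁ cos φ₂ cos Δλ, the central angle is δ ≈ 1.746 rad (100.1°).
Interpolate at f = 1/2 with slerp weights a = sin((1−f)δ)/sin δ ≈ 0.778, b = sin(fδ)/sin δ ≈ 0.778.
p = a·p₁ + b·p₂ ≈ (0.392, 0.781, 0.487); φ = arcsin(p_z) ≈ 29.13°, λ = atan2(p_y, p_x) ≈ 63.36°.

≈ 29°N, 63°E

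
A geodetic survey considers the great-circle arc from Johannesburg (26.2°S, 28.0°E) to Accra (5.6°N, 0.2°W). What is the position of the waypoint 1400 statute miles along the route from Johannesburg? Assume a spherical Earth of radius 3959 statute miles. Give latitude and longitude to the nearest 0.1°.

The haversine formula gives a central angle δ ≈ 0.732 rad (41.9°) between the endpoints. The total great-circle distance is δ·R ≈ 0.732 × 3959 ≈ 2898 mi, so the target fraction is f = 1400/2898 ≈ 0.483.
Interpolate at f ≈ 0.483 with slerp weights a = sin((1−f)δ)/sin δ ≈ 0.553, b = sin(fδ)/sin δ ≈ 0.518.
p = a·p₁ + b·p₂ ≈ (0.954, 0.231, -0.193); φ = arcsin(p_z) ≈ -11.15°, λ = atan2(p_y, p_x) ≈ 13.62°.

≈ (11.2°S, 13.6°E)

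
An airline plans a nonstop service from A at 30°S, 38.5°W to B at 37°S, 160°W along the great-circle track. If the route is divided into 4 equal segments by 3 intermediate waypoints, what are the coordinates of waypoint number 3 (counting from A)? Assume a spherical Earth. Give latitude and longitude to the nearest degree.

≈ 50°S, 133°W

Write both endpoints as unit vectors p₁, p₂ with components (cos φ cos λ, cos φ sin λ, sin φ).
The central angle between the endpoints is δ = arccos(p₁·p₂) ≈ 1.631 rad (93.5°).
Interpolate at f = 3/4 with slerp weights a = sin((1−f)δ)/sin δ ≈ 0.397, b = sin(fδ)/sin δ ≈ 0.942.
p = a·p₁ + b·p₂ ≈ (-0.438, -0.472, -0.766); φ = arcsin(p_z) ≈ -49.96°, λ = atan2(p_y, p_x) ≈ -132.87°.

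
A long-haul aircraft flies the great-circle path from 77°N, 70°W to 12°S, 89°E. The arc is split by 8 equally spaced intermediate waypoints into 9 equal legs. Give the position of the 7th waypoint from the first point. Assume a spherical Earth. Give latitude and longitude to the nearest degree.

≈ 13°N, 87°E

From cos δ = sin φ₁ sin φ₂ + cos φ₁ cos φ₂ cos Δλ, the central angle is δ ≈ 1.991 rad (114.1°).
Interpolate at f = 7/9 with slerp weights a = sin((1−f)δ)/sin δ ≈ 0.469, b = sin(fδ)/sin δ ≈ 1.095.
p = a·p₁ + b·p₂ ≈ (0.055, 0.972, 0.229); φ = arcsin(p_z) ≈ 13.25°, λ = atan2(p_y, p_x) ≈ 86.77°.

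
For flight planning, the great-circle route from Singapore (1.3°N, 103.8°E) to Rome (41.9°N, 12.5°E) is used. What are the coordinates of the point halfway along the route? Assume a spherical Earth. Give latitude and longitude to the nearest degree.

≈ 29°N, 67°E

Convert each endpoint to a unit vector on the sphere (x = cos φ cos λ, y = cos φ sin λ, z = sin φ).
The central angle between the endpoints is δ = arccos(p₁·p₂) ≈ 1.573 rad (90.1°).
Interpolate at f = 1/2 with slerp weights a = sin((1−f)δ)/sin δ ≈ 0.708, b = sin(fδ)/sin δ ≈ 0.708.
p = a·p₁ + b·p₂ ≈ (0.346, 0.801, 0.489); φ = arcsin(p_z) ≈ 29.25°, λ = atan2(p_y, p_x) ≈ 66.67°.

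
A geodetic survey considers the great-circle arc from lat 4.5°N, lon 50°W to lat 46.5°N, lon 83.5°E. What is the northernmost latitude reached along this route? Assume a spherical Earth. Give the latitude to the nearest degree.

≈ 57°N

The great circle lies in the plane with unit normal n̂ = (p₁ × p₂)/|p₁ × p₂|.
Here n̂_z ≈ +0.547; the vertex latitude is φ_max = arccos|n̂_z| ≈ 56.8°.
Check via Clairaut: cos φ_max = |cos φ₁| · sin C = cos(4.5°)·sin(33.3°) ≈ 0.547, again giving ≈ 56.8°.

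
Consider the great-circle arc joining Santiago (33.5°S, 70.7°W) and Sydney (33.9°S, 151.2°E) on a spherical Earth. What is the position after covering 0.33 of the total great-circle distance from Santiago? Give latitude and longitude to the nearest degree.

Convert each endpoint to a unit vector on the sphere (x = cos φ cos λ, y = cos φ sin λ, z = sin φ).
The central angle between the endpoints is δ = arccos(p₁·p₂) ≈ 1.780 rad (102.0°).
Interpolate at f = 0.33 with slerp weights a = sin((1−f)δ)/sin δ ≈ 0.950, b = sin(fδ)/sin δ ≈ 0.566.
p = a·p₁ + b·p₂ ≈ (-0.150, -0.521, -0.840); φ = arcsin(p_z) ≈ -57.16°, λ = atan2(p_y, p_x) ≈ -106.08°.

≈ 57°S, 106°W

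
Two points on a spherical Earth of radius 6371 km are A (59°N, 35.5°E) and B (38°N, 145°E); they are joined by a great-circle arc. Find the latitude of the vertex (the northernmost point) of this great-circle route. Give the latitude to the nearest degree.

The great circle lies in the plane with unit normal n̂ = (p₁ × p₂)/|p₁ × p₂|.
Here n̂_z ≈ +0.416; the vertex latitude is φ_max = arccos|n̂_z| ≈ 65.4°.

≈ 65°N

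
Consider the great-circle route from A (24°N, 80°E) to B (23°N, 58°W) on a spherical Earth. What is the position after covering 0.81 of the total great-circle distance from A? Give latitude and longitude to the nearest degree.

Write both endpoints as unit vectors p₁, p₂ with components (cos φ cos λ, cos φ sin λ, sin φ).
The central angle between the endpoints is δ = arccos(p₁·p₂) ≈ 2.056 rad (117.8°).
Interpolate at f = 0.81 with slerp weights a = sin((1−f)δ)/sin δ ≈ 0.430, b = sin(fδ)/sin δ ≈ 1.125.
p = a·p₁ + b·p₂ ≈ (0.617, -0.491, 0.615); φ = arcsin(p_z) ≈ 37.93°, λ = atan2(p_y, p_x) ≈ -38.52°.

≈ (38°N, 39°W)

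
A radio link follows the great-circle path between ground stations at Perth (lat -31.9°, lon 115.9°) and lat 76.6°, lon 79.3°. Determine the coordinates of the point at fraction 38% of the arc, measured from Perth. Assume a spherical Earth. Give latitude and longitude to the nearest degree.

From cos δ = sin φ₁ sin φ₂ + cos φ₁ cos φ₂ cos Δλ, the central angle is δ ≈ 1.935 rad (110.9°).
Interpolate at f = 0.38 with slerp weights a = sin((1−f)δ)/sin δ ≈ 0.997, b = sin(fδ)/sin δ ≈ 0.718.
p = a·p₁ + b·p₂ ≈ (-0.339, 0.925, 0.171); φ = arcsin(p_z) ≈ 9.86°, λ = atan2(p_y, p_x) ≈ 110.12°.

≈ lat 10°, lon 110°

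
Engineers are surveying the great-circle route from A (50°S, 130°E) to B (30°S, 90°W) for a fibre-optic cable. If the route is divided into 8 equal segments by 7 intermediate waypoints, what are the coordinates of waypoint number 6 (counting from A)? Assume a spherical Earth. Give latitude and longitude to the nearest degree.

≈ (50°S, 105°W)

The haversine formula gives a central angle δ ≈ 1.614 rad (92.5°) between the endpoints.
Interpolate at f = 6/8 with slerp weights a = sin((1−f)δ)/sin δ ≈ 0.393, b = sin(fδ)/sin δ ≈ 0.937.
p = a·p₁ + b·p₂ ≈ (-0.162, -0.618, -0.769); φ = arcsin(p_z) ≈ -50.31°, λ = atan2(p_y, p_x) ≈ -104.73°.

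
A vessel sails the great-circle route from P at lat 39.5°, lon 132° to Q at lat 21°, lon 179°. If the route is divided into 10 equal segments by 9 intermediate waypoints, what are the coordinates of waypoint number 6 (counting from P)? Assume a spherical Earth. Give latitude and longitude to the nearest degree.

≈ lat 30°, lon 162°

Convert each endpoint to a unit vector on the sphere (x = cos φ cos λ, y = cos φ sin λ, z = sin φ).
The central angle between the endpoints is δ = arccos(p₁·p₂) ≈ 0.768 rad (44.0°).
Interpolate at f = 6/10 with slerp weights a = sin((1−f)δ)/sin δ ≈ 0.435, b = sin(fδ)/sin δ ≈ 0.640.
p = a·p₁ + b·p₂ ≈ (-0.822, 0.260, 0.506); φ = arcsin(p_z) ≈ 30.42°, λ = atan2(p_y, p_x) ≈ 162.45°.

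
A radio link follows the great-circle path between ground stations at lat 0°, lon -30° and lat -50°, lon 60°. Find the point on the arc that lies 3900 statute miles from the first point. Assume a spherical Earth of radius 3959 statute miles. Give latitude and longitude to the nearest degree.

Write both endpoints as unit vectors p₁, p₂ with components (cos φ cos λ, cos φ sin λ, sin φ).
The central angle between the endpoints is δ = arccos(p₁·p₂) ≈ 1.571 rad (90.0°). The total great-circle distance is δ·R ≈ 1.571 × 3959 ≈ 6219 mi, so the target fraction is f = 3900/6219 ≈ 0.627.
Interpolate at f ≈ 0.627 with slerp weights a = sin((1−f)δ)/sin δ ≈ 0.553, b = sin(fδ)/sin δ ≈ 0.833.
p = a·p₁ + b·p₂ ≈ (0.747, 0.187, -0.638); φ = arcsin(p_z) ≈ -39.67°, λ = atan2(p_y, p_x) ≈ 14.10°.

≈ lat -40°, lon 14°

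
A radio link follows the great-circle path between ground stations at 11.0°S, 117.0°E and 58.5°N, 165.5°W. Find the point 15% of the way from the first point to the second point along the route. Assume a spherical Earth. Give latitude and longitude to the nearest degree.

≈ 1°N, 124°E

From cos δ = sin φ₁ sin φ₂ + cos φ₁ cos φ₂ cos Δλ, the central angle is δ ≈ 1.622 rad (93.0°).
Interpolate at f = 0.15 with slerp weights a = sin((1−f)δ)/sin δ ≈ 0.983, b = sin(fδ)/sin δ ≈ 0.241.
p = a·p₁ + b·p₂ ≈ (-0.560, 0.828, 0.018); φ = arcsin(p_z) ≈ 1.04°, λ = atan2(p_y, p_x) ≈ 124.07°.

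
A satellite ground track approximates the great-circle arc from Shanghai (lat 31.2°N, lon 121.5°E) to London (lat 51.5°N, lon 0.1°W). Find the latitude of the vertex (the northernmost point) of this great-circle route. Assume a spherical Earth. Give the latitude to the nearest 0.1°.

The great circle lies in the plane with unit normal n̂ = (p₁ × p₂)/|p₁ × p₂|.
Here n̂_z ≈ -0.457; the vertex latitude is φ_max = arccos|n̂_z| ≈ 62.8°.
Check via Clairaut: cos φ_max = |cos φ₁| · sin C = cos(31.2°)·sin(32.3°) ≈ 0.457, again giving ≈ 62.8°.

≈ 62.8°N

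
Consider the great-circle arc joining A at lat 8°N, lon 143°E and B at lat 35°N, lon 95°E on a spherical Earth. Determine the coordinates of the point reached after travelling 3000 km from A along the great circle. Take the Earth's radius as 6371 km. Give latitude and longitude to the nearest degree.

Write both endpoints as unit vectors p₁, p₂ with components (cos φ cos λ, cos φ sin λ, sin φ).
The central angle between the endpoints is δ = arccos(p₁·p₂) ≈ 0.899 rad (51.5°). The total great-circle distance is δ·R ≈ 0.899 × 6371 ≈ 5726 km, so the target fraction is f = 3000/5726 ≈ 0.524.
Interpolate at f ≈ 0.524 with slerp weights a = sin((1−f)δ)/sin δ ≈ 0.530, b = sin(fδ)/sin δ ≈ 0.580.
p = a·p₁ + b·p₂ ≈ (-0.461, 0.789, 0.406); φ = arcsin(p_z) ≈ 23.97°, λ = atan2(p_y, p_x) ≈ 120.28°.

≈ lat 24°N, lon 120°E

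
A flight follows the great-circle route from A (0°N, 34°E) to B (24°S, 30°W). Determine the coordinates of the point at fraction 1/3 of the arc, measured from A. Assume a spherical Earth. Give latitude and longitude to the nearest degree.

From cos δ = sin φ₁ sin φ₂ + cos φ₁ cos φ₂ cos Δλ, the central angle is δ ≈ 1.159 rad (66.4°).
Interpolate at f = 1/3 with slerp weights a = sin((1−f)δ)/sin δ ≈ 0.762, b = sin(fδ)/sin δ ≈ 0.411.
p = a·p₁ + b·p₂ ≈ (0.957, 0.238, -0.167); φ = arcsin(p_z) ≈ -9.63°, λ = atan2(p_y, p_x) ≈ 13.98°.

≈ (10°S, 14°E)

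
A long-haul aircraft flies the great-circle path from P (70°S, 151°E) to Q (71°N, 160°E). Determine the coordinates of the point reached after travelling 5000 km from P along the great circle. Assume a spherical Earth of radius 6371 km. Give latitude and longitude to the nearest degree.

Write both endpoints as unit vectors p₁, p₂ with components (cos φ cos λ, cos φ sin λ, sin φ).
The central angle between the endpoints is δ = arccos(p₁·p₂) ≈ 2.463 rad (141.1°). The total great-circle distance is δ·R ≈ 2.463 × 6371 ≈ 15692 km, so the target fraction is f = 5000/15692 ≈ 0.319.
Interpolate at f ≈ 0.319 with slerp weights a = sin((1−f)δ)/sin δ ≈ 1.584, b = sin(fδ)/sin δ ≈ 1.126.
p = a·p₁ + b·p₂ ≈ (-0.818, 0.388, -0.424); φ = arcsin(p_z) ≈ -25.08°, λ = atan2(p_y, p_x) ≈ 154.63°.

≈ (25°S, 155°E)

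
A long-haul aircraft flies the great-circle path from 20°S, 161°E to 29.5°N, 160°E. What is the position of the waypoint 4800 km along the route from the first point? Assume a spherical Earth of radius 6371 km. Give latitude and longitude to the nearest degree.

Write both endpoints as unit vectors p₁, p₂ with components (cos φ cos λ, cos φ sin λ, sin φ).
The central angle between the endpoints is δ = arccos(p₁·p₂) ≈ 0.864 rad (49.5°). The total great-circle distance is δ·R ≈ 0.864 × 6371 ≈ 5505 km, so the target fraction is f = 4800/5505 ≈ 0.872.
Interpolate at f ≈ 0.872 with slerp weights a = sin((1−f)δ)/sin δ ≈ 0.145, b = sin(fδ)/sin δ ≈ 0.900.
p = a·p₁ + b·p₂ ≈ (-0.865, 0.312, 0.393); φ = arcsin(p_z) ≈ 23.16°, λ = atan2(p_y, p_x) ≈ 160.15°.

≈ 23°N, 160°E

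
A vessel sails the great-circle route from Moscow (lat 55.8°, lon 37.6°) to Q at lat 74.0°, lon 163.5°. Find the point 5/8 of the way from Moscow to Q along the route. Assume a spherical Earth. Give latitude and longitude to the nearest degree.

≈ lat 79°, lon 88°

Write both endpoints as unit vectors p₁, p₂ with components (cos φ cos λ, cos φ sin λ, sin φ).
The central angle between the endpoints is δ = arccos(p₁·p₂) ≈ 0.790 rad (45.2°).
Interpolate at f = 5/8 with slerp weights a = sin((1−f)δ)/sin δ ≈ 0.411, b = sin(fδ)/sin δ ≈ 0.667.
p = a·p₁ + b·p₂ ≈ (0.007, 0.193, 0.981); φ = arcsin(p_z) ≈ 78.86°, λ = atan2(p_y, p_x) ≈ 88.02°.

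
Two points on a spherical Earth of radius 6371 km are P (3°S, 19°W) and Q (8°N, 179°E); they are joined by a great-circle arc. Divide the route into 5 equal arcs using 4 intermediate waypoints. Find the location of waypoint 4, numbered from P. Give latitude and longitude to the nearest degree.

≈ (15°N, 149°W)

Write both endpoints as unit vectors p₁, p₂ with components (cos φ cos λ, cos φ sin λ, sin φ).
The central angle between the endpoints is δ = arccos(p₁·p₂) ≈ 2.817 rad (161.4°).
Interpolate at f = 4/5 with slerp weights a = sin((1−f)δ)/sin δ ≈ 1.675, b = sin(fδ)/sin δ ≈ 2.433.
p = a·p₁ + b·p₂ ≈ (-0.827, -0.502, 0.251); φ = arcsin(p_z) ≈ 14.53°, λ = atan2(p_y, p_x) ≈ -148.73°.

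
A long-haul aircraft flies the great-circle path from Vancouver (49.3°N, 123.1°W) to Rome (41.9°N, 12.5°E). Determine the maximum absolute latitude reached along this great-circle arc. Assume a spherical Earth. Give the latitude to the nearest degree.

≈ 70°N

The great circle lies in the plane with unit normal n̂ = (p₁ × p₂)/|p₁ × p₂|.
Here n̂_z ≈ +0.344; the vertex latitude is φ_max = arccos|n̂_z| ≈ 69.9°.
Check via Clairaut: cos φ_max = |cos φ₁| · sin C = cos(49.3°)·sin(31.8°) ≈ 0.344, again giving ≈ 69.9°.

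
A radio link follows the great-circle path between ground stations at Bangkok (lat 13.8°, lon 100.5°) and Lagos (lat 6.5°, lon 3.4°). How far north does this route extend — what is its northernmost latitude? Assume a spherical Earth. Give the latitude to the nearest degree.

≈ 16°

The great circle lies in the plane with unit normal n̂ = (p₁ × p₂)/|p₁ × p₂|.
Here n̂_z ≈ -0.962; the vertex latitude is φ_max = arccos|n̂_z| ≈ 15.9°.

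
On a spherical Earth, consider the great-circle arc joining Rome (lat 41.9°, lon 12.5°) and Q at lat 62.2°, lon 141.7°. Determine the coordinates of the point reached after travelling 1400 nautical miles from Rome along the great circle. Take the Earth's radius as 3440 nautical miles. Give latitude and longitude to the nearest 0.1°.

Write both endpoints as unit vectors p₁, p₂ with components (cos φ cos λ, cos φ sin λ, sin φ).
The central angle between the endpoints is δ = arccos(p₁·p₂) ≈ 1.190 rad (68.2°). The total great-circle distance is δ·R ≈ 1.190 × 3440 ≈ 4095 nmi, so the target fraction is f = 1400/4095 ≈ 0.342.
Interpolate at f ≈ 0.342 with slerp weights a = sin((1−f)δ)/sin δ ≈ 0.760, b = sin(fδ)/sin δ ≈ 0.426.
p = a·p₁ + b·p₂ ≈ (0.396, 0.246, 0.885); φ = arcsin(p_z) ≈ 62.21°, λ = atan2(p_y, p_x) ≈ 31.80°.

≈ lat 62.2°, lon 31.8°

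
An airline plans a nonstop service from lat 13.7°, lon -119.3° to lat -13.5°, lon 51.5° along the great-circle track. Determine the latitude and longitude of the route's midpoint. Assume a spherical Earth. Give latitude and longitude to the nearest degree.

≈ lat 1°, lon -34°

Write both endpoints as unit vectors p₁, p₂ with components (cos φ cos λ, cos φ sin λ, sin φ).
The central angle between the endpoints is δ = arccos(p₁·p₂) ≈ 2.985 rad (171.1°).
Interpolate at f = 1/2 with slerp weights a = sin((1−f)δ)/sin δ ≈ 6.413, b = sin(fδ)/sin δ ≈ 6.413.
p = a·p₁ + b·p₂ ≈ (0.833, -0.553, 0.022); φ = arcsin(p_z) ≈ 1.25°, λ = atan2(p_y, p_x) ≈ -33.60°.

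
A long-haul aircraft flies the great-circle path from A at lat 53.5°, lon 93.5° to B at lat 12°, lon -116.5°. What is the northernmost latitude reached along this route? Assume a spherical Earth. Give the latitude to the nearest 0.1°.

The great circle lies in the plane with unit normal n̂ = (p₁ × p₂)/|p₁ × p₂|.
Here n̂_z ≈ +0.309; the vertex latitude is φ_max = arccos|n̂_z| ≈ 72.0°.

≈ 72.0°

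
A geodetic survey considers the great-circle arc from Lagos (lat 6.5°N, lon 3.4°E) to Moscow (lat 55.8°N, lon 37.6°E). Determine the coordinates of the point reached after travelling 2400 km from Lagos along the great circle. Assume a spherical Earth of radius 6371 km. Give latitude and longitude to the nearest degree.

≈ lat 26°N, lon 12°E

Write both endpoints as unit vectors p₁, p₂ with components (cos φ cos λ, cos φ sin λ, sin φ).
The central angle between the endpoints is δ = arccos(p₁·p₂) ≈ 0.982 rad (56.3°). The total great-circle distance is δ·R ≈ 0.982 × 6371 ≈ 6255 km, so the target fraction is f = 2400/6255 ≈ 0.384.
Interpolate at f ≈ 0.384 with slerp weights a = sin((1−f)δ)/sin δ ≈ 0.684, b = sin(fδ)/sin δ ≈ 0.442.
p = a·p₁ + b·p₂ ≈ (0.876, 0.192, 0.443); φ = arcsin(p_z) ≈ 26.32°, λ = atan2(p_y, p_x) ≈ 12.37°.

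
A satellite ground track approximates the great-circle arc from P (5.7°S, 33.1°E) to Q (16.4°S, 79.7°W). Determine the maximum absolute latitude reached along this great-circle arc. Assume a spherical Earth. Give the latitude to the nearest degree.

≈ 21°S

The great circle lies in the plane with unit normal n̂ = (p₁ × p₂)/|p₁ × p₂|.
Here n̂_z ≈ -0.936; the vertex latitude is φ_max = arccos|n̂_z| ≈ 20.5°.
Check via Clairaut: cos φ_max = |cos φ₁| · sin C = cos(5.7°)·sin(109.8°) ≈ 0.936, again giving ≈ 20.5°.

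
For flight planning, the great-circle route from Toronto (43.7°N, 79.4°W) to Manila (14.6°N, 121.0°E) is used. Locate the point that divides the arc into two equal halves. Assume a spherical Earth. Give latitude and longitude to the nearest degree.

The haversine formula gives a central angle δ ≈ 2.073 rad (118.8°) between the endpoints.
Interpolate at f = 1/2 with slerp weights a = sin((1−f)δ)/sin δ ≈ 0.982, b = sin(fδ)/sin δ ≈ 0.982.
p = a·p₁ + b·p₂ ≈ (-0.359, 0.117, 0.926); φ = arcsin(p_z) ≈ 67.83°, λ = atan2(p_y, p_x) ≈ 161.98°.

≈ 68°N, 162°E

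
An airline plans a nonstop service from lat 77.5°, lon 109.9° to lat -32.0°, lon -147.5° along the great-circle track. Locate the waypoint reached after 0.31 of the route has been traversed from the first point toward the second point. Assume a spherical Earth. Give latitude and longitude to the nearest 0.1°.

Write both endpoints as unit vectors p₁, p₂ with components (cos φ cos λ, cos φ sin λ, sin φ).
The central angle between the endpoints is δ = arccos(p₁·p₂) ≈ 2.162 rad (123.9°).
Interpolate at f = 0.31 with slerp weights a = sin((1−f)δ)/sin δ ≈ 1.201, b = sin(fδ)/sin δ ≈ 0.748.
p = a·p₁ + b·p₂ ≈ (-0.624, -0.097, 0.776); φ = arcsin(p_z) ≈ 50.88°, λ = atan2(p_y, p_x) ≈ -171.20°.

≈ lat 50.9°, lon -171.2°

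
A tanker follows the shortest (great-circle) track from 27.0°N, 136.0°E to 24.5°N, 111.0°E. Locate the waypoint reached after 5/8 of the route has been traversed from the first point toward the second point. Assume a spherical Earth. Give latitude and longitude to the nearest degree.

≈ 26°N, 120°E

Convert each endpoint to a unit vector on the sphere (x = cos φ cos λ, y = cos φ sin λ, z = sin φ).
The central angle between the endpoints is δ = arccos(p₁·p₂) ≈ 0.395 rad (22.6°).
Interpolate at f = 5/8 with slerp weights a = sin((1−f)δ)/sin δ ≈ 0.384, b = sin(fδ)/sin δ ≈ 0.635.
p = a·p₁ + b·p₂ ≈ (-0.453, 0.777, 0.437); φ = arcsin(p_z) ≈ 25.94°, λ = atan2(p_y, p_x) ≈ 120.24°.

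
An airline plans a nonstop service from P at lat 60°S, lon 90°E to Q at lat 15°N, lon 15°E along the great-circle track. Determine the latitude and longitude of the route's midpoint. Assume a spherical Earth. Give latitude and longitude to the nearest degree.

From cos δ = sin φ₁ sin φ₂ + cos φ₁ cos φ₂ cos Δλ, the central angle is δ ≈ 1.670 rad (95.7°).
Interpolate at f = 1/2 with slerp weights a = sin((1−f)δ)/sin δ ≈ 0.745, b = sin(fδ)/sin δ ≈ 0.745.
p = a·p₁ + b·p₂ ≈ (0.695, 0.559, -0.452); φ = arcsin(p_z) ≈ -26.90°, λ = atan2(p_y, p_x) ≈ 38.79°.

≈ lat 27°S, lon 39°E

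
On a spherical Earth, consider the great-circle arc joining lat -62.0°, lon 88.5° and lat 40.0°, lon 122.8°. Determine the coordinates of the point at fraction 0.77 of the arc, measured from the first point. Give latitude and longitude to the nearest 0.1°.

The haversine formula gives a central angle δ ≈ 1.845 rad (105.7°) between the endpoints.
Interpolate at f = 0.77 with slerp weights a = sin((1−f)δ)/sin δ ≈ 0.428, b = sin(fδ)/sin δ ≈ 1.027.
p = a·p₁ + b·p₂ ≈ (-0.421, 0.862, 0.283); φ = arcsin(p_z) ≈ 16.41°, λ = atan2(p_y, p_x) ≈ 116.03°.

≈ lat 16.4°, lon 116.0°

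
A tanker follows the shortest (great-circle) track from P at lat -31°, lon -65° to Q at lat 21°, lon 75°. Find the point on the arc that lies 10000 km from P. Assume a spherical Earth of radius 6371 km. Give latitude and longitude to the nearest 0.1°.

≈ lat -5.0°, lon 27.9°

From cos δ = sin φ₁ sin φ₂ + cos φ₁ cos φ₂ cos Δλ, the central angle is δ ≈ 2.494 rad (142.9°). The total great-circle distance is δ·R ≈ 2.494 × 6371 ≈ 15890 km, so the target fraction is f = 10000/15890 ≈ 0.629.
Interpolate at f ≈ 0.629 with slerp weights a = sin((1−f)δ)/sin δ ≈ 1.323, b = sin(fδ)/sin δ ≈ 1.658.
p = a·p₁ + b·p₂ ≈ (0.880, 0.467, -0.088); φ = arcsin(p_z) ≈ -5.02°, λ = atan2(p_y, p_x) ≈ 27.95°.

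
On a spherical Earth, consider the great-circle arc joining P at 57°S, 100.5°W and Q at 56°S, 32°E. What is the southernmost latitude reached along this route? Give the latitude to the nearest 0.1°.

≈ 75.1°S

The great circle lies in the plane with unit normal n̂ = (p₁ × p₂)/|p₁ × p₂|.
Here n̂_z ≈ +0.258; the vertex latitude is φ_max = arccos|n̂_z| ≈ 75.1°.
Check via Clairaut: cos φ_max = |cos φ₁| · sin C = cos(57.0°)·sin(151.8°) ≈ 0.258, again giving ≈ 75.1°.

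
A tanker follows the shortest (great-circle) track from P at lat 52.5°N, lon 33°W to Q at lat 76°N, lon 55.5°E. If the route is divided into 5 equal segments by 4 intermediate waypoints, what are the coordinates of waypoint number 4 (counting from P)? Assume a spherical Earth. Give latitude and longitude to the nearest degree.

From cos δ = sin φ₁ sin φ₂ + cos φ₁ cos φ₂ cos Δλ, the central angle is δ ≈ 0.686 rad (39.3°).
Interpolate at f = 4/5 with slerp weights a = sin((1−f)δ)/sin δ ≈ 0.216, b = sin(fδ)/sin δ ≈ 0.824.
p = a·p₁ + b·p₂ ≈ (0.223, 0.093, 0.970); φ = arcsin(p_z) ≈ 76.02°, λ = atan2(p_y, p_x) ≈ 22.54°.

≈ lat 76°N, lon 23°E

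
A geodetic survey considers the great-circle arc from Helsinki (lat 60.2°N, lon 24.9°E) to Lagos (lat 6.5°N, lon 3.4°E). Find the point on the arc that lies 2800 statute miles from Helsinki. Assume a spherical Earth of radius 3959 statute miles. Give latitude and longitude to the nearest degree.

≈ lat 22°N, lon 7°E

Convert each endpoint to a unit vector on the sphere (x = cos φ cos λ, y = cos φ sin λ, z = sin φ).
The central angle between the endpoints is δ = arccos(p₁·p₂) ≈ 0.979 rad (56.1°). The total great-circle distance is δ·R ≈ 0.979 × 3959 ≈ 3877 mi, so the target fraction is f = 2800/3877 ≈ 0.722.
Interpolate at f ≈ 0.722 with slerp weights a = sin((1−f)δ)/sin δ ≈ 0.324, b = sin(fδ)/sin δ ≈ 0.783.
p = a·p₁ + b·p₂ ≈ (0.922, 0.114, 0.369); φ = arcsin(p_z) ≈ 21.68°, λ = atan2(p_y, p_x) ≈ 7.04°.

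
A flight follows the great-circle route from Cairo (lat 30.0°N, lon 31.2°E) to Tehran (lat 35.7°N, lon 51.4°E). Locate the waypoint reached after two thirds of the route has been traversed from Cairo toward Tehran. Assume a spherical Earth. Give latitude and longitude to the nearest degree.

Convert each endpoint to a unit vector on the sphere (x = cos φ cos λ, y = cos φ sin λ, z = sin φ).
The central angle between the endpoints is δ = arccos(p₁·p₂) ≈ 0.312 rad (17.9°).
Interpolate at f = 2/3 with slerp weights a = sin((1−f)δ)/sin δ ≈ 0.338, b = sin(fδ)/sin δ ≈ 0.673.
p = a·p₁ + b·p₂ ≈ (0.591, 0.579, 0.562); φ = arcsin(p_z) ≈ 34.17°, λ = atan2(p_y, p_x) ≈ 44.38°.

≈ lat 34°N, lon 44°E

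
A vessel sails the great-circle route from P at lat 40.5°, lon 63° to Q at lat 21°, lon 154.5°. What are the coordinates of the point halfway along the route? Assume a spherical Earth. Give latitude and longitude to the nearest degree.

The haversine formula gives a central angle δ ≈ 1.355 rad (77.6°) between the endpoints.
Interpolate at f = 1/2 with slerp weights a = sin((1−f)δ)/sin δ ≈ 0.642, b = sin(fδ)/sin δ ≈ 0.642.
p = a·p₁ + b·p₂ ≈ (-0.319, 0.693, 0.647); φ = arcsin(p_z) ≈ 40.30°, λ = atan2(p_y, p_x) ≈ 114.74°.

≈ lat 40°, lon 115°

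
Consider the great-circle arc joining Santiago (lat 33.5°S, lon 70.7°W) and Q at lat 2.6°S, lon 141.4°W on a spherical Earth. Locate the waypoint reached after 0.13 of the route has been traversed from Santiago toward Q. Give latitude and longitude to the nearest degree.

Convert each endpoint to a unit vector on the sphere (x = cos φ cos λ, y = cos φ sin λ, z = sin φ).
The central angle between the endpoints is δ = arccos(p₁·p₂) ≈ 1.266 rad (72.5°).
Interpolate at f = 0.13 with slerp weights a = sin((1−f)δ)/sin δ ≈ 0.935, b = sin(fδ)/sin δ ≈ 0.172.
p = a·p₁ + b·p₂ ≈ (0.124, -0.843, -0.524); φ = arcsin(p_z) ≈ -31.59°, λ = atan2(p_y, p_x) ≈ -81.66°.

≈ lat 32°S, lon 82°W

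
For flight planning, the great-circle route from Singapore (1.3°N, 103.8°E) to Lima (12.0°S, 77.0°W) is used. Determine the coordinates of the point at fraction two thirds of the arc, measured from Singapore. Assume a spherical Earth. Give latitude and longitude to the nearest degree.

≈ 68°S, 87°W

The haversine formula gives a central angle δ ≈ 2.954 rad (169.3°) between the endpoints.
Interpolate at f = 2/3 with slerp weights a = sin((1−f)δ)/sin δ ≈ 4.475, b = sin(fδ)/sin δ ≈ 4.950.
p = a·p₁ + b·p₂ ≈ (0.022, -0.373, -0.928); φ = arcsin(p_z) ≈ -68.07°, λ = atan2(p_y, p_x) ≈ -86.63°.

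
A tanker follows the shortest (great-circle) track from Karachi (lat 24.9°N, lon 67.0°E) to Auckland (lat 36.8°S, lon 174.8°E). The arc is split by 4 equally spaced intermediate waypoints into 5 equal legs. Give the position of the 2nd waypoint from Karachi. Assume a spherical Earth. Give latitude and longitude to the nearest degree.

Write both endpoints as unit vectors p₁, p₂ with components (cos φ cos λ, cos φ sin λ, sin φ).
The central angle between the endpoints is δ = arccos(p₁·p₂) ≈ 2.065 rad (118.3°).
Interpolate at f = 2/5 with slerp weights a = sin((1−f)δ)/sin δ ≈ 1.074, b = sin(fδ)/sin δ ≈ 0.835.
p = a·p₁ + b·p₂ ≈ (-0.285, 0.957, -0.048); φ = arcsin(p_z) ≈ -2.76°, λ = atan2(p_y, p_x) ≈ 106.60°.

≈ lat 3°S, lon 107°E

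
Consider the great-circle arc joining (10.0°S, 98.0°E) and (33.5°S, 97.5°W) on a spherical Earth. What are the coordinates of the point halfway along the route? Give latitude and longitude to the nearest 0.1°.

The haversine formula gives a central angle δ ≈ 2.340 rad (134.1°) between the endpoints.
Interpolate at f = 1/2 with slerp weights a = sin((1−f)δ)/sin δ ≈ 1.281, b = sin(fδ)/sin δ ≈ 1.281.
p = a·p₁ + b·p₂ ≈ (-0.315, 0.190, -0.930); φ = arcsin(p_z) ≈ -68.40°, λ = atan2(p_y, p_x) ≈ 148.88°.

≈ (68.4°S, 148.9°E)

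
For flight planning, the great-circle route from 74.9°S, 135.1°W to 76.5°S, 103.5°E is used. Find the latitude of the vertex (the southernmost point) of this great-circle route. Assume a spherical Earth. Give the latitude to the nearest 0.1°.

The great circle lies in the plane with unit normal n̂ = (p₁ × p₂)/|p₁ × p₂|.
Here n̂_z ≈ -0.123; the vertex latitude is φ_max = arccos|n̂_z| ≈ 82.9°.

≈ 82.9°S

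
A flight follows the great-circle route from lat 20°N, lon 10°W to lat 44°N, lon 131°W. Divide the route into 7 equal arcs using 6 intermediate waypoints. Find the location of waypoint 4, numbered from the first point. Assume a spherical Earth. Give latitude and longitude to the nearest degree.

Convert each endpoint to a unit vector on the sphere (x = cos φ cos λ, y = cos φ sin λ, z = sin φ).
The central angle between the endpoints is δ = arccos(p₁·p₂) ≈ 1.682 rad (96.3°).
Interpolate at f = 4/7 with slerp weights a = sin((1−f)δ)/sin δ ≈ 0.664, b = sin(fδ)/sin δ ≈ 0.825.
p = a·p₁ + b·p₂ ≈ (0.225, -0.556, 0.800); φ = arcsin(p_z) ≈ 53.13°, λ = atan2(p_y, p_x) ≈ -67.95°.

≈ lat 53°N, lon 68°W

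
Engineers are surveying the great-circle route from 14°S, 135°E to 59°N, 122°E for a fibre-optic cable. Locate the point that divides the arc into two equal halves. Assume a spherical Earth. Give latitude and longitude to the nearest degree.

Convert each endpoint to a unit vector on the sphere (x = cos φ cos λ, y = cos φ sin λ, z = sin φ).
The central angle between the endpoints is δ = arccos(p₁·p₂) ≈ 1.287 rad (73.8°).
Interpolate at f = 1/2 with slerp weights a = sin((1−f)δ)/sin δ ≈ 0.625, b = sin(fδ)/sin δ ≈ 0.625.
p = a·p₁ + b·p₂ ≈ (-0.599, 0.702, 0.385); φ = arcsin(p_z) ≈ 22.62°, λ = atan2(p_y, p_x) ≈ 130.50°.

≈ 23°N, 131°E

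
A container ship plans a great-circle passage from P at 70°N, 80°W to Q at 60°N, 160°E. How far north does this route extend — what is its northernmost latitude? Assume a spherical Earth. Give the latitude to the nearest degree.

The great circle lies in the plane with unit normal n̂ = (p₁ × p₂)/|p₁ × p₂|.
Here n̂_z ≈ -0.216; the vertex latitude is φ_max = arccos|n̂_z| ≈ 77.5°.

≈ 78°N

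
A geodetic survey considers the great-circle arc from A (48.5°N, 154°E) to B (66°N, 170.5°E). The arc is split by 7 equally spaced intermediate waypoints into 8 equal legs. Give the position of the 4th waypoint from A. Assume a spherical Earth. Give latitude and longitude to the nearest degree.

≈ (58°N, 160°E)

The haversine formula gives a central angle δ ≈ 0.340 rad (19.5°) between the endpoints.
Interpolate at f = 4/8 with slerp weights a = sin((1−f)δ)/sin δ ≈ 0.507, b = sin(fδ)/sin δ ≈ 0.507.
p = a·p₁ + b·p₂ ≈ (-0.506, 0.181, 0.843); φ = arcsin(p_z) ≈ 57.50°, λ = atan2(p_y, p_x) ≈ 160.26°.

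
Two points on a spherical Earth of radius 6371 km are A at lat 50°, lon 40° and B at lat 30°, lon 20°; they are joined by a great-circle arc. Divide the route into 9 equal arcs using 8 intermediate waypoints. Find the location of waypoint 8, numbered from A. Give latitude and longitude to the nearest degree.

Convert each endpoint to a unit vector on the sphere (x = cos φ cos λ, y = cos φ sin λ, z = sin φ).
The central angle between the endpoints is δ = arccos(p₁·p₂) ≈ 0.437 rad (25.0°).
Interpolate at f = 8/9 with slerp weights a = sin((1−f)δ)/sin δ ≈ 0.115, b = sin(fδ)/sin δ ≈ 0.895.
p = a·p₁ + b·p₂ ≈ (0.785, 0.312, 0.535); φ = arcsin(p_z) ≈ 32.36°, λ = atan2(p_y, p_x) ≈ 21.71°.

≈ lat 32°, lon 22°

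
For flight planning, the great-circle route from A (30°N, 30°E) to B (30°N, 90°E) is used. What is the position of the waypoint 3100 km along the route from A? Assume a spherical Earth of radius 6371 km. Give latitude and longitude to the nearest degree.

The haversine formula gives a central angle δ ≈ 0.896 rad (51.3°) between the endpoints. The total great-circle distance is δ·R ≈ 0.896 × 6371 ≈ 5706 km, so the target fraction is f = 3100/5706 ≈ 0.543.
Interpolate at f ≈ 0.543 with slerp weights a = sin((1−f)δ)/sin δ ≈ 0.510, b = sin(fδ)/sin δ ≈ 0.599.
p = a·p₁ + b·p₂ ≈ (0.382, 0.739, 0.554); φ = arcsin(p_z) ≈ 33.66°, λ = atan2(p_y, p_x) ≈ 62.67°.

≈ (34°N, 63°E)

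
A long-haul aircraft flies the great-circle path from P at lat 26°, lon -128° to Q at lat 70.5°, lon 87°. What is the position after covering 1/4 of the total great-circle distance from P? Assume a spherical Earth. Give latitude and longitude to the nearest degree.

From cos δ = sin φ₁ sin φ₂ + cos φ₁ cos φ₂ cos Δλ, the central angle is δ ≈ 1.403 rad (80.4°).
Interpolate at f = 1/4 with slerp weights a = sin((1−f)δ)/sin δ ≈ 0.881, b = sin(fδ)/sin δ ≈ 0.348.
p = a·p₁ + b·p₂ ≈ (-0.481, -0.508, 0.715); φ = arcsin(p_z) ≈ 45.61°, λ = atan2(p_y, p_x) ≈ -133.47°.

≈ lat 46°, lon -133°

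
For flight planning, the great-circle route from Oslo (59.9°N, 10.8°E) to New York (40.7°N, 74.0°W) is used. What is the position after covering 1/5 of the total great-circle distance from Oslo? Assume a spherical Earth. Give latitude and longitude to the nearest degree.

≈ 62°N, 11°W

Convert each endpoint to a unit vector on the sphere (x = cos φ cos λ, y = cos φ sin λ, z = sin φ).
The central angle between the endpoints is δ = arccos(p₁·p₂) ≈ 0.929 rad (53.2°).
Interpolate at f = 1/5 with slerp weights a = sin((1−f)δ)/sin δ ≈ 0.845, b = sin(fδ)/sin δ ≈ 0.231.
p = a·p₁ + b·p₂ ≈ (0.464, -0.089, 0.881); φ = arcsin(p_z) ≈ 61.79°, λ = atan2(p_y, p_x) ≈ -10.81°.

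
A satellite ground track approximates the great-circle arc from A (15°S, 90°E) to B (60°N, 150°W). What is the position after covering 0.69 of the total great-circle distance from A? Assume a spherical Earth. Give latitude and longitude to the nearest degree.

≈ (52°N, 143°E)

Convert each endpoint to a unit vector on the sphere (x = cos φ cos λ, y = cos φ sin λ, z = sin φ).
The central angle between the endpoints is δ = arccos(p₁·p₂) ≈ 2.055 rad (117.8°).
Interpolate at f = 0.69 with slerp weights a = sin((1−f)δ)/sin δ ≈ 0.672, b = sin(fδ)/sin δ ≈ 1.117.
p = a·p₁ + b·p₂ ≈ (-0.484, 0.370, 0.793); φ = arcsin(p_z) ≈ 52.49°, λ = atan2(p_y, p_x) ≈ 142.58°.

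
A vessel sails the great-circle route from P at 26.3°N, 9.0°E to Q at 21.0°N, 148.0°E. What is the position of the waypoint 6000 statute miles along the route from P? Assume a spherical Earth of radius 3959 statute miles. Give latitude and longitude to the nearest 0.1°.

≈ 41.9°N, 120.2°E

From cos δ = sin φ₁ sin φ₂ + cos φ₁ cos φ₂ cos Δλ, the central angle is δ ≈ 2.063 rad (118.2°). The total great-circle distance is δ·R ≈ 2.063 × 3959 ≈ 8169 mi, so the target fraction is f = 6000/8169 ≈ 0.735.
Interpolate at f ≈ 0.735 with slerp weights a = sin((1−f)δ)/sin δ ≈ 0.591, b = sin(fδ)/sin δ ≈ 1.133.
p = a·p₁ + b·p₂ ≈ (-0.374, 0.643, 0.668); φ = arcsin(p_z) ≈ 41.91°, λ = atan2(p_y, p_x) ≈ 120.15°.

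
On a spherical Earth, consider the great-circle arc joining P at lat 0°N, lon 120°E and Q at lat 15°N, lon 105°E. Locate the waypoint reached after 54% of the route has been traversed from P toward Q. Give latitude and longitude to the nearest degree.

Convert each endpoint to a unit vector on the sphere (x = cos φ cos λ, y = cos φ sin λ, z = sin φ).
The central angle between the endpoints is δ = arccos(p₁·p₂) ≈ 0.368 rad (21.1°).
Interpolate at f = 0.54 with slerp weights a = sin((1−f)δ)/sin δ ≈ 0.468, b = sin(fδ)/sin δ ≈ 0.549.
p = a·p₁ + b·p₂ ≈ (-0.371, 0.918, 0.142); φ = arcsin(p_z) ≈ 8.17°, λ = atan2(p_y, p_x) ≈ 112.03°.

≈ lat 8°N, lon 112°E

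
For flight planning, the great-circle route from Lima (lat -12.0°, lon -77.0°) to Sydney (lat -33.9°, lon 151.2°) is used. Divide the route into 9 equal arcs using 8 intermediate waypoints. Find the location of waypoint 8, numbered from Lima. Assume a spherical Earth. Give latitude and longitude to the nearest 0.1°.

≈ lat -40.8°, lon 164.8°

Convert each endpoint to a unit vector on the sphere (x = cos φ cos λ, y = cos φ sin λ, z = sin φ).
The central angle between the endpoints is δ = arccos(p₁·p₂) ≈ 2.010 rad (115.2°).
Interpolate at f = 8/9 with slerp weights a = sin((1−f)δ)/sin δ ≈ 0.245, b = sin(fδ)/sin δ ≈ 1.079.
p = a·p₁ + b·p₂ ≈ (-0.731, 0.198, -0.653); φ = arcsin(p_z) ≈ -40.75°, λ = atan2(p_y, p_x) ≈ 164.82°.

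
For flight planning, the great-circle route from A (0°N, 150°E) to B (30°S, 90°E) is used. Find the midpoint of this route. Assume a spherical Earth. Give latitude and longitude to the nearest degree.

Convert each endpoint to a unit vector on the sphere (x = cos φ cos λ, y = cos φ sin λ, z = sin φ).
The central angle between the endpoints is δ = arccos(p₁·p₂) ≈ 1.123 rad (64.3°).
Interpolate at f = 1/2 with slerp weights a = sin((1−f)δ)/sin δ ≈ 0.591, b = sin(fδ)/sin δ ≈ 0.591.
p = a·p₁ + b·p₂ ≈ (-0.512, 0.807, -0.295); φ = arcsin(p_z) ≈ -17.18°, λ = atan2(p_y, p_x) ≈ 122.37°.

≈ (17°S, 122°E)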